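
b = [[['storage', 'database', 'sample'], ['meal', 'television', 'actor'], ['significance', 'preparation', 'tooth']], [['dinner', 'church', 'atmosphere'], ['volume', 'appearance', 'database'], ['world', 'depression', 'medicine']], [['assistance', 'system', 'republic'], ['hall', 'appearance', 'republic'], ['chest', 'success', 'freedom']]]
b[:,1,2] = ['actor', 'database', 'republic']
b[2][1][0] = 'hall'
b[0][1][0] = 'meal'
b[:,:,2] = [['sample', 'actor', 'tooth'], ['atmosphere', 'database', 'medicine'], ['republic', 'republic', 'freedom']]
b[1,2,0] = 'world'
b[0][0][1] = 'database'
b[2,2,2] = 'freedom'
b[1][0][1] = 'church'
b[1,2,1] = 'depression'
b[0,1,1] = 'television'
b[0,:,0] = ['storage', 'meal', 'significance']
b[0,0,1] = 'database'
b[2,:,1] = ['system', 'appearance', 'success']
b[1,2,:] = ['world', 'depression', 'medicine']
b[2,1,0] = 'hall'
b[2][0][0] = 'assistance'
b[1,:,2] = ['atmosphere', 'database', 'medicine']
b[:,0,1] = ['database', 'church', 'system']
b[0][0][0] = 'storage'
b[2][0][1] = 'system'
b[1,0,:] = ['dinner', 'church', 'atmosphere']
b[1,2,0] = 'world'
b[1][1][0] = 'volume'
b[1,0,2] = 'atmosphere'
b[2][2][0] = 'chest'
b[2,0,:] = ['assistance', 'system', 'republic']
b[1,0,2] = 'atmosphere'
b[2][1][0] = 'hall'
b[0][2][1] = 'preparation'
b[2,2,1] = 'success'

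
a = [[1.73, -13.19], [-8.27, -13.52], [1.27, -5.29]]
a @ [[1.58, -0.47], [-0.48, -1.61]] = [[9.06, 20.42], [-6.58, 25.65], [4.55, 7.92]]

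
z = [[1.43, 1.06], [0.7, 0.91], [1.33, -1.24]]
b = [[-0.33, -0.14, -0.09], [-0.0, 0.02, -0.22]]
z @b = [[-0.47, -0.18, -0.36], [-0.23, -0.08, -0.26], [-0.44, -0.21, 0.15]]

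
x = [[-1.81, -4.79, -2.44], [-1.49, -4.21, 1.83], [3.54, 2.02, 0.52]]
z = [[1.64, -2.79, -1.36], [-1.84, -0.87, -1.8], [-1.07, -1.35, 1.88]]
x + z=[[-0.17, -7.58, -3.80], [-3.33, -5.08, 0.03], [2.47, 0.67, 2.4]]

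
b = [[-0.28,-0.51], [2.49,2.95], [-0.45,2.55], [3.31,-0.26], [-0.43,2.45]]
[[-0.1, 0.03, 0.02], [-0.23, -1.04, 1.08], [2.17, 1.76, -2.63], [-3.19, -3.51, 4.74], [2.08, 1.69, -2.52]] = b @ [[-0.91,-1.02,1.37], [0.69,0.51,-0.79]]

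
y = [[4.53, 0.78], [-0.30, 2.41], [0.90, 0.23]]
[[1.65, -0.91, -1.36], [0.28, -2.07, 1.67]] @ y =[[6.52,-1.22], [3.39,-4.39]]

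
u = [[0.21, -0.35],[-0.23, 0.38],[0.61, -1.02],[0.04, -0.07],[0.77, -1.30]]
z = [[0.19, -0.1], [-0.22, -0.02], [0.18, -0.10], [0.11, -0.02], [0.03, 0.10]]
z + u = [[0.4, -0.45], [-0.45, 0.36], [0.79, -1.12], [0.15, -0.09], [0.8, -1.20]]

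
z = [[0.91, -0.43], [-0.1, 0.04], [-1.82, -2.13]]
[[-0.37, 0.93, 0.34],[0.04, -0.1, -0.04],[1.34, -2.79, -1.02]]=z@[[-0.5, 1.17, 0.43], [-0.20, 0.31, 0.11]]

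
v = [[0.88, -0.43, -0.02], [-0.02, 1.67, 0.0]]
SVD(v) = [[-0.33, 0.94], [0.94, 0.33]] @ diag([1.745975602034888, 0.8370001177412757]) @ [[-0.18, 0.98, 0.00],[0.98, 0.18, -0.02]]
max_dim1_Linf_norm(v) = 1.67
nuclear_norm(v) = 2.58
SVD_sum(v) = [[0.10, -0.57, -0.00],[-0.29, 1.62, 0.01]] + [[0.78, 0.14, -0.02], [0.27, 0.05, -0.01]]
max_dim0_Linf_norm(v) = 1.67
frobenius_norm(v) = 1.94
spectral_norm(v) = 1.75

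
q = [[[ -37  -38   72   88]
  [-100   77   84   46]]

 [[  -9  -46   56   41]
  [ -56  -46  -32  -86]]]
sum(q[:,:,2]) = 180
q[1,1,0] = -56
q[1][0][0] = -9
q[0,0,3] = 88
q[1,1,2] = -32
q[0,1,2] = 84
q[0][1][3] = 46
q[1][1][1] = -46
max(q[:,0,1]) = -38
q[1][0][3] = 41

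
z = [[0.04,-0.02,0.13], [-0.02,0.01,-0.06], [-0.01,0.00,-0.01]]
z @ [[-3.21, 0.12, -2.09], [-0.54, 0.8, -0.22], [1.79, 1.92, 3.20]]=[[0.12, 0.24, 0.34], [-0.05, -0.11, -0.15], [0.01, -0.02, -0.01]]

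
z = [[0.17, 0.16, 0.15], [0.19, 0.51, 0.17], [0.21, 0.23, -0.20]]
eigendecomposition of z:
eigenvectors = [[-0.38, -0.85, -0.26], [-0.86, 0.49, -0.14], [-0.33, -0.21, 0.95]]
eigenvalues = [0.66, 0.11, -0.29]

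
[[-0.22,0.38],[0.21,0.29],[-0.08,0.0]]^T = [[-0.22, 0.21, -0.08], [0.38, 0.29, 0.00]]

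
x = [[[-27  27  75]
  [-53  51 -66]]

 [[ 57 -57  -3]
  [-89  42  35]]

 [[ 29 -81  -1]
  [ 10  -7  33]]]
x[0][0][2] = 75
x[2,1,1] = -7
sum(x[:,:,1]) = -25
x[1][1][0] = -89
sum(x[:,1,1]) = 86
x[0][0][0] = -27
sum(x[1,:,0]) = -32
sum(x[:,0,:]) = 19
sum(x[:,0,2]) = 71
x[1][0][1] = -57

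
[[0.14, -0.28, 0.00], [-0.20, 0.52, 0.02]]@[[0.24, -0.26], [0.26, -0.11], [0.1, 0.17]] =[[-0.04, -0.01],  [0.09, -0.0]]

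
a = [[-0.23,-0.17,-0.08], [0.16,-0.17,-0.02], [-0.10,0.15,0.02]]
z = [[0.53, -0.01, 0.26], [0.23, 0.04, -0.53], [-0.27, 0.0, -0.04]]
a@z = [[-0.14, -0.0, 0.03], [0.05, -0.01, 0.13], [-0.02, 0.01, -0.11]]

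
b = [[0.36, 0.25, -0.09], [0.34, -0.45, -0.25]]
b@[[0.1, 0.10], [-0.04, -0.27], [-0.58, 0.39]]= [[0.08,-0.07], [0.2,0.06]]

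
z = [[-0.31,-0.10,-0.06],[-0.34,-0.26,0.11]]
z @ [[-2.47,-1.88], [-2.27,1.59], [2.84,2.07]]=[[0.82, 0.3], [1.74, 0.45]]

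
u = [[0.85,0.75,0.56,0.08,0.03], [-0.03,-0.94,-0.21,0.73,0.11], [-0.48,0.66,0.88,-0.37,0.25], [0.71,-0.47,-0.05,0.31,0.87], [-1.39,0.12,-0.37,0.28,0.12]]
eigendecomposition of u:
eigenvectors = [[0.14-0.12j, 0.14+0.12j, -0.42-0.27j, (-0.42+0.27j), (0.12+0j)],[-0.14+0.55j, -0.14-0.55j, 0.00-0.06j, 0.00+0.06j, (0.35+0j)],[-0.01-0.27j, -0.01+0.27j, (0.28-0.46j), (0.28+0.46j), -0.59+0.00j],[(-0.58+0j), -0.58-0.00j, (0.03-0.28j), (0.03+0.28j), (0.6+0j)],[0.48-0.04j, 0.48+0.04j, 0.62+0.00j, (0.62-0j), (0.4+0j)]]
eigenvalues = [(-0.69+0.62j), (-0.69-0.62j), (0.9+0.74j), (0.9-0.74j), (0.79+0j)]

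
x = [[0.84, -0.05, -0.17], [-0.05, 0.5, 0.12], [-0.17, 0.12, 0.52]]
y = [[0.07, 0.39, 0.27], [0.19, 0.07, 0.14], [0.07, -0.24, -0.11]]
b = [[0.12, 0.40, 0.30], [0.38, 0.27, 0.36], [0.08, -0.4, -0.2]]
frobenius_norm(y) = 0.60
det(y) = 0.00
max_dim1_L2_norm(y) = 0.48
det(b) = 0.00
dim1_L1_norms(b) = [0.82, 1.01, 0.68]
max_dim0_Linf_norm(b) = 0.4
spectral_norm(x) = 0.93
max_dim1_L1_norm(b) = 1.01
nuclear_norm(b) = 1.18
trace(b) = 0.19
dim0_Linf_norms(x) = [0.84, 0.5, 0.52]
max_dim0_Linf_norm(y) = 0.39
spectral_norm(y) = 0.56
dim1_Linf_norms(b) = [0.4, 0.38, 0.4]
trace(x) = 1.86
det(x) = 0.19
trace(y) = 0.03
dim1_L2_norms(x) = [0.86, 0.52, 0.56]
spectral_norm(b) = 0.84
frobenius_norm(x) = 1.15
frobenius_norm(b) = 0.90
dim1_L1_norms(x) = [1.06, 0.67, 0.81]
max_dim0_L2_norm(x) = 0.86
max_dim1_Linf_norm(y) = 0.39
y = x @ b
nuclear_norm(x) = 1.86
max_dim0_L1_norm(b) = 1.07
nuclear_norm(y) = 0.78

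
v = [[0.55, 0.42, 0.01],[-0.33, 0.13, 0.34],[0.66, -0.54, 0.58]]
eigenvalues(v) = [(0.78+0j), (0.24+0.59j), (0.24-0.59j)]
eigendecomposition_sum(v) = [[(0.38+0j), 0.10+0.00j, 0.18+0.00j], [0.19+0.00j, 0.05+0.00j, (0.09+0j)], [0.74+0.00j, (0.19+0j), (0.35+0j)]] + [[(0.08+0.14j), 0.16-0.11j, (-0.09-0.05j)], [(-0.26+0.02j), (0.04+0.31j), (0.12-0.09j)], [-0.04-0.31j, (-0.36+0.07j), (0.11+0.14j)]] + [[0.08-0.14j, (0.16+0.11j), -0.09+0.05j], [-0.26-0.02j, (0.04-0.31j), 0.12+0.09j], [-0.04+0.31j, -0.36-0.07j, 0.11-0.14j]]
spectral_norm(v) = 1.05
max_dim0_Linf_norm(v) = 0.66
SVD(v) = [[-0.24, 0.89, -0.38], [0.13, -0.35, -0.93], [-0.96, -0.27, -0.04]] @ diag([1.0545335677092573, 0.6957761249562169, 0.43342189436540546]) @ [[-0.77, 0.41, -0.49],  [0.61, 0.69, -0.39],  [0.17, -0.6, -0.78]]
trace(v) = 1.26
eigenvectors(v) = [[-0.45+0.00j, (0.34-0.15j), 0.34+0.15j], [(-0.23+0j), (-0.03+0.6j), -0.03-0.60j], [-0.87+0.00j, (-0.71+0j), (-0.71-0j)]]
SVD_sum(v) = [[0.20, -0.11, 0.12], [-0.11, 0.06, -0.07], [0.78, -0.42, 0.49]] + [[0.38, 0.43, -0.24], [-0.15, -0.17, 0.10], [-0.12, -0.13, 0.07]] + [[-0.03, 0.10, 0.13], [-0.07, 0.24, 0.31], [-0.00, 0.01, 0.01]]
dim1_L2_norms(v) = [0.69, 0.49, 1.03]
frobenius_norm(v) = 1.34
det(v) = 0.32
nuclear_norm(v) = 2.18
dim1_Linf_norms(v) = [0.55, 0.34, 0.66]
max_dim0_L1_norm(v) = 1.54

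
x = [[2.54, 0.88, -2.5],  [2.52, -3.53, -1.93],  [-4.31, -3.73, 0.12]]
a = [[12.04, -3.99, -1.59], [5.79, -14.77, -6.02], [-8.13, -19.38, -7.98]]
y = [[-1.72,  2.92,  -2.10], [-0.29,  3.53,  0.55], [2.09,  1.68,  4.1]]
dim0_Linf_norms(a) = [12.04, 19.38, 7.98]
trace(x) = -0.87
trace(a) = -10.71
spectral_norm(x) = 6.37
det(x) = 49.23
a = y @ x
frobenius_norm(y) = 7.26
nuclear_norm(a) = 42.31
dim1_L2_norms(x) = [3.67, 4.75, 5.7]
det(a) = 4.12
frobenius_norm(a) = 30.93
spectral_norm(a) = 26.71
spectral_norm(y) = 5.35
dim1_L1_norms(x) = [5.92, 7.98, 8.16]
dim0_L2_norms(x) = [5.6, 5.21, 3.16]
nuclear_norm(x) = 12.96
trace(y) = 5.91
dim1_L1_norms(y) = [6.74, 4.37, 7.87]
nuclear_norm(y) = 10.26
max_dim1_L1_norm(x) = 8.16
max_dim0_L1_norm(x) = 9.37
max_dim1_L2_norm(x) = 5.7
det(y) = 0.04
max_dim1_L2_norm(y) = 4.9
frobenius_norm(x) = 8.28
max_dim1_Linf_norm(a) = 19.38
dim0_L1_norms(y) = [4.1, 8.13, 6.75]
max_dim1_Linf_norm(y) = 4.1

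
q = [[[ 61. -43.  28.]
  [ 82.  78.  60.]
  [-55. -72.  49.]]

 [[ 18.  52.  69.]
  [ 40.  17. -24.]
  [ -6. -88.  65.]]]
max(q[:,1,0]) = 82.0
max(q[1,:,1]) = 52.0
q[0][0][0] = 61.0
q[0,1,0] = 82.0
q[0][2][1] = -72.0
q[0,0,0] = 61.0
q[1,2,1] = -88.0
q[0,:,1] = [-43.0, 78.0, -72.0]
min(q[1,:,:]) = -88.0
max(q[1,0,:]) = 69.0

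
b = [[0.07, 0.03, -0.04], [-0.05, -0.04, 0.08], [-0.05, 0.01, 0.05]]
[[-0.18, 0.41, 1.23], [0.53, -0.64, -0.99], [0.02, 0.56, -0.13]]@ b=[[-0.09, -0.01, 0.10], [0.12, 0.03, -0.12], [-0.02, -0.02, 0.04]]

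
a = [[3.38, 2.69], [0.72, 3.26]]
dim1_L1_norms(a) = [6.07, 3.98]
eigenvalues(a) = [4.71, 1.93]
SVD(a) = [[-0.81, -0.58], [-0.58, 0.81]] @ diag([5.169092353806554, 1.7569815701419906]) @ [[-0.61, -0.79], [-0.79, 0.61]]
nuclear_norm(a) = 6.93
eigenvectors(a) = [[0.90, -0.88], [0.44, 0.48]]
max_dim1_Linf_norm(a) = 3.38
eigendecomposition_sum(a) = [[2.46, 4.55], [1.22, 2.25]] + [[0.92, -1.86], [-0.5, 1.01]]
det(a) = 9.08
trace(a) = 6.64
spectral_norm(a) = 5.17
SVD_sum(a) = [[2.57, 3.32], [1.85, 2.39]] + [[0.81, -0.63], [-1.13, 0.87]]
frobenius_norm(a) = 5.46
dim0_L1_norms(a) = [4.1, 5.95]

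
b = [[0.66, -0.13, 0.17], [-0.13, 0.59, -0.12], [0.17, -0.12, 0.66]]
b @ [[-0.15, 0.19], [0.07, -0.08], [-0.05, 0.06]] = [[-0.12, 0.15],[0.07, -0.08],[-0.07, 0.08]]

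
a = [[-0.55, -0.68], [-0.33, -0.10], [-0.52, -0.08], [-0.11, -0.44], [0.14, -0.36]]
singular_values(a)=[1.1, 0.56]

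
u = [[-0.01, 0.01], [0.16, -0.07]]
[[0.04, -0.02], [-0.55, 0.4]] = u @ [[-2.9, 2.76], [1.16, 0.53]]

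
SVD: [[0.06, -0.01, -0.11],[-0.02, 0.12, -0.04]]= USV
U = [[-0.65, -0.76], [-0.76, 0.65]]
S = [0.13, 0.12]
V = [[-0.18, -0.63, 0.76],[-0.49, 0.72, 0.48]]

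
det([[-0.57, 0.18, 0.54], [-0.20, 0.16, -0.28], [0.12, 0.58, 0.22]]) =-0.184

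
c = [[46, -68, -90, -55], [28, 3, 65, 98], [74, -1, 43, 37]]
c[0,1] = -68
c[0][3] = -55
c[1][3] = 98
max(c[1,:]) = 98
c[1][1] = 3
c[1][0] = 28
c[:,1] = [-68, 3, -1]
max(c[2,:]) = 74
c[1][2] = 65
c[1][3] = 98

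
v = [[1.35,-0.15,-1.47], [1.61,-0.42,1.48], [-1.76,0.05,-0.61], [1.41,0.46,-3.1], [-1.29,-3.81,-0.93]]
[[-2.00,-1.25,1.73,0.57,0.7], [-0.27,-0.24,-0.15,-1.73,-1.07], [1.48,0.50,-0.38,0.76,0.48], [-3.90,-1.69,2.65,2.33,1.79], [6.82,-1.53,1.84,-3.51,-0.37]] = v @ [[-1.07, -0.42, 0.45, -0.17, -0.07], [-1.56, 0.44, -0.46, 1.14, 0.26], [0.54, 0.42, -0.72, -0.66, -0.57]]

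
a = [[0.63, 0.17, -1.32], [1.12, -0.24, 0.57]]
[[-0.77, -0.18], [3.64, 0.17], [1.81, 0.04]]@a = [[-0.69, -0.09, 0.91],[2.48, 0.58, -4.71],[1.19, 0.3, -2.37]]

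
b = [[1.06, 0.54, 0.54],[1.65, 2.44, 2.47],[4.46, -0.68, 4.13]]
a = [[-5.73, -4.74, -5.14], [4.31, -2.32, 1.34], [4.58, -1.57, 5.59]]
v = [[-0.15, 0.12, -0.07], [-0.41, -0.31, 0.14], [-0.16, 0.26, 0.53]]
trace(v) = 0.07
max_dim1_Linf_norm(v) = 0.53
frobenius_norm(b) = 7.34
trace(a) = -2.46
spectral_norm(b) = 6.85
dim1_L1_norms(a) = [15.61, 7.97, 11.74]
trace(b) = 7.63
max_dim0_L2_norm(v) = 0.55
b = v @ a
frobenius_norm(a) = 12.73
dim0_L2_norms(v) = [0.46, 0.42, 0.55]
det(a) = 127.53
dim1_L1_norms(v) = [0.34, 0.86, 0.95]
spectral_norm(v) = 0.64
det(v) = 0.06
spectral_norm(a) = 11.38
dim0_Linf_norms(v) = [0.41, 0.31, 0.53]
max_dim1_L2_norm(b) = 6.12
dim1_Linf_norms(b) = [1.06, 2.47, 4.46]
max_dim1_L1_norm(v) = 0.95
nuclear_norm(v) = 1.34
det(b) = 8.25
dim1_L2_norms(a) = [9.04, 5.07, 7.4]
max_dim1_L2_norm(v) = 0.61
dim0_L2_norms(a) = [8.51, 5.51, 7.71]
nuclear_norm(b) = 9.91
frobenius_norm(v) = 0.84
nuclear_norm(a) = 18.80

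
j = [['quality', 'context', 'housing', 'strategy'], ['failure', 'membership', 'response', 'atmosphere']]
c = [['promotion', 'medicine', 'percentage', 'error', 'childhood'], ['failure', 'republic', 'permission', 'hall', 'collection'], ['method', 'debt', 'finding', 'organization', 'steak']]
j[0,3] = 'strategy'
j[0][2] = 'housing'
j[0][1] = 'context'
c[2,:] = ['method', 'debt', 'finding', 'organization', 'steak']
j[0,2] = 'housing'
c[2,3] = 'organization'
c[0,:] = ['promotion', 'medicine', 'percentage', 'error', 'childhood']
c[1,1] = 'republic'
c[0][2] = 'percentage'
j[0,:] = ['quality', 'context', 'housing', 'strategy']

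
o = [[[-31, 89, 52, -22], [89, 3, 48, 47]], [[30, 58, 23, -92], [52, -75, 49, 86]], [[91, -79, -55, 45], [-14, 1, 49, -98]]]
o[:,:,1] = [[89, 3], [58, -75], [-79, 1]]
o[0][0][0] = -31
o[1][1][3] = 86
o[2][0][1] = -79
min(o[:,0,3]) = -92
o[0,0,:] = [-31, 89, 52, -22]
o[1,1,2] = 49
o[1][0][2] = 23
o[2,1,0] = -14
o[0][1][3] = 47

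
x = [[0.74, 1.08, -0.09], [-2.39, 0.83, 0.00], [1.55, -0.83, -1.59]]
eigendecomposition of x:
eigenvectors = [[-0.02+0.53j, (-0.02-0.53j), 0.03+0.00j], [(-0.77+0j), -0.77-0.00j, (0.03+0j)], [0.34+0.11j, (0.34-0.11j), 1.00+0.00j]]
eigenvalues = [(0.78+1.64j), (0.78-1.64j), (-1.57+0j)]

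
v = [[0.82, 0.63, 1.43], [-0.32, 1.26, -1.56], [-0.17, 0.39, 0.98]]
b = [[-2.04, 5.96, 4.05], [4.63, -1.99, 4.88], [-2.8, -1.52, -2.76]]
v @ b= [[-2.76,1.46,2.45], [10.85,-2.04,9.16], [-0.59,-3.28,-1.49]]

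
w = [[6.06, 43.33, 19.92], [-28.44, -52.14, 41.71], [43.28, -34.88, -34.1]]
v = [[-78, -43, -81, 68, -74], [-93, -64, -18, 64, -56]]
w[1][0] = -28.44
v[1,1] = -64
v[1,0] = -93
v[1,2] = -18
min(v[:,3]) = 64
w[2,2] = -34.1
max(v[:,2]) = -18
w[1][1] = -52.14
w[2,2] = -34.1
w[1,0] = -28.44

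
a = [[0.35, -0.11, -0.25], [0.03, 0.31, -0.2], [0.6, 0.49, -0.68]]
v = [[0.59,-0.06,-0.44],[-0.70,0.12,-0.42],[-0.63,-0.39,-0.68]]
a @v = [[0.44, 0.06, 0.06],[-0.07, 0.11, -0.01],[0.44, 0.29, -0.01]]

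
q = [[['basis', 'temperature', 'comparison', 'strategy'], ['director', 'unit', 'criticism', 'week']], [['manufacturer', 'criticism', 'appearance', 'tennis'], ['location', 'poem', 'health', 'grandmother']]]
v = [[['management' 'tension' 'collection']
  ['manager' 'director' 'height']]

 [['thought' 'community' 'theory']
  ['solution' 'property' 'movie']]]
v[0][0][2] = 'collection'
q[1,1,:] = ['location', 'poem', 'health', 'grandmother']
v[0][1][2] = 'height'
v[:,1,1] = ['director', 'property']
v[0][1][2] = 'height'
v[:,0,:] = [['management', 'tension', 'collection'], ['thought', 'community', 'theory']]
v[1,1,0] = 'solution'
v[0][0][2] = 'collection'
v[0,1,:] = ['manager', 'director', 'height']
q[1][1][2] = 'health'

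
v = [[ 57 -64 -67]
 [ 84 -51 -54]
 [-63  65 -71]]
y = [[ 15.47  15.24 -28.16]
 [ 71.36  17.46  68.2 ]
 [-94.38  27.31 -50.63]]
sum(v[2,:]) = -69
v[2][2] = -71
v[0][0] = 57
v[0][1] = -64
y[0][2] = -28.16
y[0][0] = 15.47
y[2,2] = -50.63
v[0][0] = 57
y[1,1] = 17.46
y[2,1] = 27.31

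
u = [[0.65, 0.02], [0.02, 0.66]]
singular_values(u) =[0.68, 0.63]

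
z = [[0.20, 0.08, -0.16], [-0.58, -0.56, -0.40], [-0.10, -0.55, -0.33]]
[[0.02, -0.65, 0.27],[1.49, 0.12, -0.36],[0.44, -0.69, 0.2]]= z@[[-1.9,-1.96,1.23], [0.82,0.49,-0.38], [-2.12,1.86,-0.34]]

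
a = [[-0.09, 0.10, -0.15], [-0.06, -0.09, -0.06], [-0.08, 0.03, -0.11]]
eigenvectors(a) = [[(0.8+0j), 0.27-0.42j, 0.27+0.42j], [(-0.13+0j), (0.71+0j), (0.71-0j)], [-0.59+0.00j, (0.41-0.27j), 0.41+0.27j]]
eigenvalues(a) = [0j, (-0.15+0.06j), (-0.15-0.06j)]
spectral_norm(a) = 0.25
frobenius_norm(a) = 0.27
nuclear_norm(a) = 0.37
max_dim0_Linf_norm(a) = 0.15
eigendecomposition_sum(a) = [[0.00+0.00j,-0j,(-0+0j)],[-0.00-0.00j,-0.00+0.00j,-0j],[-0.00-0.00j,(-0+0j),-0j]] + [[-0.05-0.00j, (0.05+0.07j), (-0.07-0.02j)], [(-0.03-0.06j), (-0.04+0.11j), (-0.03-0.1j)], [-0.04-0.02j, (0.02+0.08j), -0.06-0.05j]] + [[(-0.05+0j), (0.05-0.07j), -0.07+0.02j],  [(-0.03+0.06j), -0.04-0.11j, -0.03+0.10j],  [-0.04+0.02j, (0.02-0.08j), -0.06+0.05j]]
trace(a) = -0.29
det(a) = 0.00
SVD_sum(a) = [[-0.10,0.06,-0.16], [-0.03,0.02,-0.04], [-0.07,0.04,-0.11]] + [[0.01, 0.04, 0.01], [-0.03, -0.11, -0.02], [-0.00, -0.01, -0.0]] + [[0.00, -0.00, -0.0], [0.0, -0.0, -0.0], [-0.0, 0.0, 0.00]]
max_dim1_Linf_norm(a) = 0.15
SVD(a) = [[-0.8,0.33,-0.5], [-0.2,-0.94,-0.29], [-0.56,-0.13,0.82]] @ diag([0.2463096229571392, 0.12089719663960512, 0.003929056298469706]) @ [[0.52, -0.32, 0.79], [0.31, 0.94, 0.18], [-0.79, 0.15, 0.59]]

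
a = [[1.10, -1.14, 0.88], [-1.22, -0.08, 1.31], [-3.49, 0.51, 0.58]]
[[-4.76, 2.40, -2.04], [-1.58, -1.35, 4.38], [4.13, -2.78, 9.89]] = a@[[-1.50, 0.26, -2.74],[0.75, -2.59, -0.25],[-2.56, -0.95, 0.78]]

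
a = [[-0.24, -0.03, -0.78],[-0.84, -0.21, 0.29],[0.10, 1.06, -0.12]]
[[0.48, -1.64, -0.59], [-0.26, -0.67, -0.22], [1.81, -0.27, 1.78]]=a@[[-0.31, 1.43, 0.05], [1.67, -0.20, 1.75], [-0.58, 1.67, 0.67]]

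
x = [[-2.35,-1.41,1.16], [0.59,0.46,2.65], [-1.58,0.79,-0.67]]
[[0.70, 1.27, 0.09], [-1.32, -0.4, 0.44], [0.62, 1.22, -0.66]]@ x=[[-1.04,  -0.33,  4.12], [2.17,  2.02,  -2.89], [0.31,  -0.83,  4.39]]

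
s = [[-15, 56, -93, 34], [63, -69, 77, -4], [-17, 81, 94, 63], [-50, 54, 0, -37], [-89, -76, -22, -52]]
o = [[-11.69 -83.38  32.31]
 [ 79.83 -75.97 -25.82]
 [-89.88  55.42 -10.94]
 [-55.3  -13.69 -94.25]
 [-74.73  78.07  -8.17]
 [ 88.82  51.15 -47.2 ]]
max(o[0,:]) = 32.31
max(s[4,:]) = -22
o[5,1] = 51.15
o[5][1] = 51.15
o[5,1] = 51.15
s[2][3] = 63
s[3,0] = -50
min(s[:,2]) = -93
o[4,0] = -74.73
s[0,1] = 56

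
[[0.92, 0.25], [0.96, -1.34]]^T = [[0.92, 0.96],[0.25, -1.34]]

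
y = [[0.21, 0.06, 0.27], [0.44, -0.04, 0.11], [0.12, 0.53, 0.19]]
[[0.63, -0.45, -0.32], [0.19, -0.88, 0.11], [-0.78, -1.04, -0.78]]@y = [[-0.10, -0.11, 0.06], [-0.33, 0.10, -0.02], [-0.72, -0.42, -0.47]]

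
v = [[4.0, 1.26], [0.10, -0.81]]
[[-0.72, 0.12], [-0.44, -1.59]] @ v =[[-2.87,-1.00], [-1.92,0.73]]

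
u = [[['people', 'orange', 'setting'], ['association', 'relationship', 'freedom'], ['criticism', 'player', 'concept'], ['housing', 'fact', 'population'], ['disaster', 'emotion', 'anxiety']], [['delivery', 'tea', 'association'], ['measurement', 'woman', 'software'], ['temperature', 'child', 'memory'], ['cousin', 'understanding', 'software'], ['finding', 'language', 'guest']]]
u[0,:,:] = [['people', 'orange', 'setting'], ['association', 'relationship', 'freedom'], ['criticism', 'player', 'concept'], ['housing', 'fact', 'population'], ['disaster', 'emotion', 'anxiety']]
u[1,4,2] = 'guest'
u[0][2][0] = 'criticism'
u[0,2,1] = 'player'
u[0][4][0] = 'disaster'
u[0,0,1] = 'orange'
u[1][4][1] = 'language'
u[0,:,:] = [['people', 'orange', 'setting'], ['association', 'relationship', 'freedom'], ['criticism', 'player', 'concept'], ['housing', 'fact', 'population'], ['disaster', 'emotion', 'anxiety']]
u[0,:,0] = ['people', 'association', 'criticism', 'housing', 'disaster']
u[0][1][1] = 'relationship'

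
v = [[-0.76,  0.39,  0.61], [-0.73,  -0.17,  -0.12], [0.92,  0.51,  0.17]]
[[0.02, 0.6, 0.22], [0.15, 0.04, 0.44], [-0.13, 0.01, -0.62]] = v @ [[-0.2,  -0.2,  -0.52], [0.22,  0.17,  -0.24], [-0.36,  0.62,  -0.13]]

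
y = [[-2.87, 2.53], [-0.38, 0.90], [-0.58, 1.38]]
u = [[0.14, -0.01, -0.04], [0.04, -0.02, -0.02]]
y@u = [[-0.3, -0.02, 0.06], [-0.02, -0.01, -0.0], [-0.03, -0.02, -0.00]]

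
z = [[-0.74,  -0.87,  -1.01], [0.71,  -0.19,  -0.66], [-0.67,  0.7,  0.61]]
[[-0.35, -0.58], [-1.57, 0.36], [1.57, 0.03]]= z @ [[-1.19,0.4],  [0.19,0.7],  [1.05,-0.32]]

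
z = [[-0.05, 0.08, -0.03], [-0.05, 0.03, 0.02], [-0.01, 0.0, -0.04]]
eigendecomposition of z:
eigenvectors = [[(-0.75+0j), -0.75-0.00j, (0.68+0j)], [-0.40-0.51j, -0.40+0.51j, 0.26+0.00j], [(0.07-0.1j), (0.07+0.1j), (0.68+0j)]]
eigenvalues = [(-0.01+0.05j), (-0.01-0.05j), (-0.05+0j)]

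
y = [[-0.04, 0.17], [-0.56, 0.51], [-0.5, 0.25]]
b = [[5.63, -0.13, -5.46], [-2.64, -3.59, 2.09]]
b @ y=[[2.58,-0.47],[1.07,-1.76]]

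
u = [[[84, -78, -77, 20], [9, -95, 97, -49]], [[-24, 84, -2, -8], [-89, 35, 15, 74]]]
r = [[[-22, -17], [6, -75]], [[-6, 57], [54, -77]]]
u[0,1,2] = 97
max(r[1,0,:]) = 57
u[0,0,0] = 84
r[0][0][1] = -17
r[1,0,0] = -6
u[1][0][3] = -8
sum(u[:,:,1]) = -54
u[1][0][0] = -24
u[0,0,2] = -77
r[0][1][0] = 6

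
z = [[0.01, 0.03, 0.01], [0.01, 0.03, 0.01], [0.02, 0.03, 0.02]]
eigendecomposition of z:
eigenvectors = [[-0.49, -0.71, -0.27], [-0.49, 0.00, -0.27], [-0.72, 0.71, 0.93]]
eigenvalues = [0.05, 0.0, 0.01]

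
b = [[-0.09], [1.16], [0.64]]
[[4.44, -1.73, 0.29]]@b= [[-2.22]]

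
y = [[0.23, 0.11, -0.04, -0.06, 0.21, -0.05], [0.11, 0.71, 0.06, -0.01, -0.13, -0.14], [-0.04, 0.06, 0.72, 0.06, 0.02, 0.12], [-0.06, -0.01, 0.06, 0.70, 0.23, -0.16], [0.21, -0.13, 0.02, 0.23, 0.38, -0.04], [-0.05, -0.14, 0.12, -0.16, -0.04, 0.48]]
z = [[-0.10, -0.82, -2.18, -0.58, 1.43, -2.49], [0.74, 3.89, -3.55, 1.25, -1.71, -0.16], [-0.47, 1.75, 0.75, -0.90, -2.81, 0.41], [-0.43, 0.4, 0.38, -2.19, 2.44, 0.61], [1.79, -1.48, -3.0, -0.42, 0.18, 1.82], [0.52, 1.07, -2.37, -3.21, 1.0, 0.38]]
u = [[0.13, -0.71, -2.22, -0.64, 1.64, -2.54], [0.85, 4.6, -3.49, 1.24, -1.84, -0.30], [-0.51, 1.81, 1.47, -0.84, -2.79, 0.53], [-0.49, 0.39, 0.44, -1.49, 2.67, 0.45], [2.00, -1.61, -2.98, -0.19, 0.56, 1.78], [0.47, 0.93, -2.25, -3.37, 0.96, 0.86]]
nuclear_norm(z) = 22.01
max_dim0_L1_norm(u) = 12.85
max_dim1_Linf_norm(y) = 0.72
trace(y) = 3.22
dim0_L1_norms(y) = [0.7, 1.16, 1.02, 1.22, 1.01, 0.99]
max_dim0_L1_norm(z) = 12.23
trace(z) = 2.91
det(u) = -165.22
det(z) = 185.64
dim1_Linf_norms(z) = [2.49, 3.89, 2.81, 2.44, 3.0, 3.21]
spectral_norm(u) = 6.61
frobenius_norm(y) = 1.53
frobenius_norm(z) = 10.37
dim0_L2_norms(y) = [0.34, 0.75, 0.74, 0.76, 0.51, 0.54]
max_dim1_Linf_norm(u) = 4.6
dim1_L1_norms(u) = [7.88, 12.32, 7.95, 5.93, 9.12, 8.84]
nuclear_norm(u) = 22.83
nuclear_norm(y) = 3.24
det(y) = -0.00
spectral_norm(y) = 0.89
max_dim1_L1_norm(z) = 11.3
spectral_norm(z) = 6.38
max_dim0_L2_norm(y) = 0.76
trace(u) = 6.13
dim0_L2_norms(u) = [2.34, 5.34, 5.78, 4.03, 4.71, 3.31]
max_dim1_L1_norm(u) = 12.32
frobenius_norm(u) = 10.81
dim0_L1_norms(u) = [4.45, 10.05, 12.85, 7.77, 10.46, 6.46]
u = y + z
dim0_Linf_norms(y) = [0.23, 0.71, 0.72, 0.7, 0.38, 0.48]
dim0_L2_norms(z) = [2.11, 4.73, 5.72, 4.24, 4.46, 3.2]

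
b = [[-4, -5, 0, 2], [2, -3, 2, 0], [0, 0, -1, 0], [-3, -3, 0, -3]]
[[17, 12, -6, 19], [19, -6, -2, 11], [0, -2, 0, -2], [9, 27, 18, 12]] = b @ [[2, -5, -1, -1], [-5, 0, 0, -3], [0, 2, 0, 2], [0, -4, -5, 0]]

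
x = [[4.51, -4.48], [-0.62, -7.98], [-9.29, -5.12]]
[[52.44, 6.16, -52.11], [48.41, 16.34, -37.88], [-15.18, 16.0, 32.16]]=x@[[5.20,-0.62,-6.35], [-6.47,-2.00,5.24]]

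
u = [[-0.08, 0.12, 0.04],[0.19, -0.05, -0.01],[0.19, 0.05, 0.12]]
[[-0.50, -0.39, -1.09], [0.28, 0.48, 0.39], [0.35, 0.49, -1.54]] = u@[[0.25, 1.92, 0.07], [-5.68, -2.74, -5.5], [4.92, 2.2, -10.62]]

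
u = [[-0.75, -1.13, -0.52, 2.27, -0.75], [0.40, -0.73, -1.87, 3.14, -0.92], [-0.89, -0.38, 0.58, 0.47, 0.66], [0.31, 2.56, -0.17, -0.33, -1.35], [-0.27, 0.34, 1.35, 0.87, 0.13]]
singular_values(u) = [4.68, 3.05, 1.98, 0.81, 0.52]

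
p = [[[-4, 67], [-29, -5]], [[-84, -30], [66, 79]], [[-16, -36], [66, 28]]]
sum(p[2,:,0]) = 50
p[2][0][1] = -36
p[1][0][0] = -84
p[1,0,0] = -84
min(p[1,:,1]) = -30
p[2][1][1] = 28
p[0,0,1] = 67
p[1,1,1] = 79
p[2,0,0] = -16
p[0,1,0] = -29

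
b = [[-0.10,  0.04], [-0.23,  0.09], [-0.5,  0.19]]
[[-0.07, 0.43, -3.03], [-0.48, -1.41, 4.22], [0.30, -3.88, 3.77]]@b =[[1.42, -0.54], [-1.74, 0.66], [-1.02, 0.38]]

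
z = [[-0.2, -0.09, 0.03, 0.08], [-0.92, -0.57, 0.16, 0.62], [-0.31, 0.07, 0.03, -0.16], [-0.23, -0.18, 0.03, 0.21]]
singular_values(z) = [1.33, 0.34, 0.01, 0.0]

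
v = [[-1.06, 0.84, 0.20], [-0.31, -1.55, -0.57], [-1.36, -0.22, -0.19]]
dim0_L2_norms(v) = [1.75, 1.78, 0.63]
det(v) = 0.01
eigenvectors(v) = [[(-0.08+0j),(-0.61+0j),-0.61-0.00j], [-0.33+0.00j,(0.35-0.48j),(0.35+0.48j)], [(0.94+0j),(-0.4-0.34j),(-0.4+0.34j)]]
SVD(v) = [[0.49, 0.57, -0.66], [-0.86, 0.24, -0.44], [-0.09, 0.79, 0.61]] @ diag([1.8814142678360215, 1.7570034573596265, 0.004382192301627727]) @ [[-0.07, 0.94, 0.32], [-0.99, -0.04, -0.10], [-0.08, -0.33, 0.94]]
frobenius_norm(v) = 2.57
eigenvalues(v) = [(0.01+0j), (-1.4+0.77j), (-1.4-0.77j)]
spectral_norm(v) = 1.88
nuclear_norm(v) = 3.64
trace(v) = -2.80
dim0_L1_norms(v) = [2.73, 2.61, 0.96]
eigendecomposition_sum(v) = [[0.00+0.00j, 0.00+0.00j, (-0-0j)], [0j, 0.00+0.00j, -0.00-0.00j], [-0.00+0.00j, -0.00+0.00j, 0j]] + [[-0.53+0.58j, (0.42+0.69j), (0.1+0.29j)], [-0.16-0.74j, (-0.78-0.06j), -0.28-0.09j], [-0.68+0.09j, -0.11+0.69j, -0.10+0.25j]] + [[-0.53-0.58j, 0.42-0.69j, (0.1-0.29j)], [-0.16+0.74j, (-0.78+0.06j), (-0.28+0.09j)], [(-0.68-0.09j), (-0.11-0.69j), -0.10-0.25j]]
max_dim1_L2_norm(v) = 1.68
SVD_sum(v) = [[-0.06, 0.88, 0.3], [0.11, -1.53, -0.53], [0.01, -0.17, -0.06]] + [[-1.00, -0.04, -0.1], [-0.42, -0.02, -0.04], [-1.37, -0.05, -0.14]] + [[0.00, 0.0, -0.0],[0.0, 0.00, -0.0],[-0.00, -0.0, 0.0]]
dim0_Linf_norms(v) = [1.36, 1.55, 0.57]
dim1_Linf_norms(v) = [1.06, 1.55, 1.36]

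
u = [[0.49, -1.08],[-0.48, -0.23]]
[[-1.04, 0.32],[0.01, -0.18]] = u @ [[-0.40, 0.43], [0.78, -0.10]]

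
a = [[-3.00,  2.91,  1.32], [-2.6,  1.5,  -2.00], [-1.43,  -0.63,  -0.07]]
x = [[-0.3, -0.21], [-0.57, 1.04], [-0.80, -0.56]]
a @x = [[-1.81, 2.92], [1.52, 3.23], [0.84, -0.32]]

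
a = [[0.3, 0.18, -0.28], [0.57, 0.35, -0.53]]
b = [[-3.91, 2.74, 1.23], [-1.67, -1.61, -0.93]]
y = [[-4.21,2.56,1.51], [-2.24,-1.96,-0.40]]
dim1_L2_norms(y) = [5.15, 3.0]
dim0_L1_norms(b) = [5.58, 4.35, 2.16]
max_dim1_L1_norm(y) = 8.28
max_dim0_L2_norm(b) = 4.25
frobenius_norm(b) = 5.53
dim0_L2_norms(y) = [4.77, 3.22, 1.56]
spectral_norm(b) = 4.94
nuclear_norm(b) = 7.42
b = a + y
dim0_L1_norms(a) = [0.87, 0.53, 0.81]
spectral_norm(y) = 5.23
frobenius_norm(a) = 0.96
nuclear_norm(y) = 8.10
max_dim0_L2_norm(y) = 4.77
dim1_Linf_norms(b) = [3.91, 1.67]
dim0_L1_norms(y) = [6.45, 4.52, 1.91]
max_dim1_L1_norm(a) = 1.45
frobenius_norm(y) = 5.96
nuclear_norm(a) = 0.97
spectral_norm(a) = 0.96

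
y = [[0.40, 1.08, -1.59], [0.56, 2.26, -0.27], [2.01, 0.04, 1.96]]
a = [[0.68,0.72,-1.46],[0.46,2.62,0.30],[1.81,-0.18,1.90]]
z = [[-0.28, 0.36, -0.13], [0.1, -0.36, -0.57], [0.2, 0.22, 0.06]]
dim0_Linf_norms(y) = [2.01, 2.26, 1.96]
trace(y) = 4.62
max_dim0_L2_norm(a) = 2.72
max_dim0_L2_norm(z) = 0.59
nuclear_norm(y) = 6.61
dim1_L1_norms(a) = [2.86, 3.38, 3.89]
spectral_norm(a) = 2.83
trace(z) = -0.58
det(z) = -0.08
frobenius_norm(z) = 0.88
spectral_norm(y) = 3.02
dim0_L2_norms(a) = [1.99, 2.72, 2.41]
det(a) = 10.23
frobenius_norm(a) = 4.15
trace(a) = 5.20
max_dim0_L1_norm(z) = 0.94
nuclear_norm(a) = 6.88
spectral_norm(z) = 0.72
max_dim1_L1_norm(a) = 3.89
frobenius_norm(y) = 4.15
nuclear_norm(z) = 1.43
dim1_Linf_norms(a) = [1.46, 2.62, 1.9]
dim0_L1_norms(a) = [2.95, 3.52, 3.66]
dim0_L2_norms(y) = [2.12, 2.51, 2.54]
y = a + z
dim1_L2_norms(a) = [1.76, 2.68, 2.63]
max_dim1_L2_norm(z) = 0.68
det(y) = 7.19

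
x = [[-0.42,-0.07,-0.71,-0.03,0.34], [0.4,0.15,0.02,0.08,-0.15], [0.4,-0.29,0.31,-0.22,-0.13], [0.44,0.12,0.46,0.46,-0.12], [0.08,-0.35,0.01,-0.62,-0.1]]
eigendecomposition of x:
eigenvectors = [[0.04+0.41j,(0.04-0.41j),(0.29-0.05j),0.29+0.05j,(0.18+0j)], [(0.36-0.05j),(0.36+0.05j),(0.68+0j),0.68-0.00j,0.41+0.00j], [(0.45-0.18j),0.45+0.18j,-0.46-0.12j,-0.46+0.12j,(0.25+0j)], [(-0.17-0.27j),-0.17+0.27j,-0.24+0.21j,-0.24-0.21j,-0.31+0.00j], [(0.6+0j),0.60-0.00j,(-0.2-0.29j),-0.20+0.29j,0.80+0.00j]]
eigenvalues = [(-0.12+0.36j), (-0.12-0.36j), (0.33+0.06j), (0.33-0.06j), (-0.02+0j)]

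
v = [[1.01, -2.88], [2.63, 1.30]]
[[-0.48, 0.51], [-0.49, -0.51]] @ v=[[0.86, 2.05], [-1.84, 0.75]]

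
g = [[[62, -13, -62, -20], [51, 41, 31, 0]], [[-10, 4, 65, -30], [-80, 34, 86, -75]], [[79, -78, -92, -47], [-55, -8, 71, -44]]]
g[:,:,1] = [[-13, 41], [4, 34], [-78, -8]]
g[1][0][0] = -10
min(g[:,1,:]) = -80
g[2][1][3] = -44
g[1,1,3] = -75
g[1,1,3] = -75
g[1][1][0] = -80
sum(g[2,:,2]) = -21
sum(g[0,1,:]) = 123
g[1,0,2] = 65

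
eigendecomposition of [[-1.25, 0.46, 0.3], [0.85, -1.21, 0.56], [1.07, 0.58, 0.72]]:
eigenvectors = [[-0.18, -0.64, -0.53], [-0.29, 0.77, -0.65], [-0.94, 0.09, 0.55]]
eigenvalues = [1.1, -1.85, -0.99]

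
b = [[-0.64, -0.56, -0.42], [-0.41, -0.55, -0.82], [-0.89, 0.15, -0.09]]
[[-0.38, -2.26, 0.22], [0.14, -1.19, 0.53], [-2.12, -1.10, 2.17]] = b @ [[2.12,1.90,-1.77], [-1.65,3.02,2.91], [-0.12,-1.53,-1.71]]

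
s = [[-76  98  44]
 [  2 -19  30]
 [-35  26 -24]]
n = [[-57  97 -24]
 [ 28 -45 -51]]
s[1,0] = 2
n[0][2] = -24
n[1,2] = -51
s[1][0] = 2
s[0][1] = 98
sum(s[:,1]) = 105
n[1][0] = 28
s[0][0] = -76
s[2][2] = -24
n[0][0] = -57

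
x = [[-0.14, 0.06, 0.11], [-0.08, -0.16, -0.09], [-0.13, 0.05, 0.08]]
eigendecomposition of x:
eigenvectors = [[(0.32+0j),0.31+0.36j,0.31-0.36j], [(-0.66+0j),(-0.75+0j),(-0.75-0j)], [0.68+0.00j,0.26+0.39j,0.26-0.39j]]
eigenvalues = [(-0.03+0j), (-0.1+0.09j), (-0.1-0.09j)]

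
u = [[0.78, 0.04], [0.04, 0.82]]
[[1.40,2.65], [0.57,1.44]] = u@[[1.77,  3.31], [0.61,  1.59]]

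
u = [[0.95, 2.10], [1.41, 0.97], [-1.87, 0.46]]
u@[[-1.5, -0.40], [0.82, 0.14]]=[[0.30,-0.09], [-1.32,-0.43], [3.18,0.81]]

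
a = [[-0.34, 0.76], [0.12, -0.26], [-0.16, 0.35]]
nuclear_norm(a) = 0.96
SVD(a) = [[-0.87,  -0.49],[0.30,  -0.67],[-0.40,  0.56]] @ diag([0.9608766901046775, 0.0039983013242221085]) @ [[0.41,-0.91], [-0.91,-0.41]]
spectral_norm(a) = 0.96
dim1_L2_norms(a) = [0.83, 0.29, 0.38]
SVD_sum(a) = [[-0.34, 0.76], [0.12, -0.26], [-0.16, 0.35]] + [[0.0, 0.00],[0.0, 0.00],[-0.0, -0.00]]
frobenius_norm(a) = 0.96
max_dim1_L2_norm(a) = 0.83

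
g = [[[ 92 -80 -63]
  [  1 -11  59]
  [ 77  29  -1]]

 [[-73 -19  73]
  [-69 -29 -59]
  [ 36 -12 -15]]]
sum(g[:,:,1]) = -122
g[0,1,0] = 1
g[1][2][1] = -12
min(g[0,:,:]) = -80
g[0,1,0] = 1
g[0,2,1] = 29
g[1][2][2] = -15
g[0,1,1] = -11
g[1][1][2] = -59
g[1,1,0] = -69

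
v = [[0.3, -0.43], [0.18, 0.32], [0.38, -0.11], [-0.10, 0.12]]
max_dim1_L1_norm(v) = 0.73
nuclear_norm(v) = 1.06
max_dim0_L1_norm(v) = 0.98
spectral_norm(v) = 0.65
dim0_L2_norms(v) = [0.53, 0.56]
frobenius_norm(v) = 0.77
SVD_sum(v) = [[0.34, -0.39], [-0.08, 0.09], [0.22, -0.25], [-0.1, 0.12]] + [[-0.04, -0.04], [0.26, 0.23], [0.16, 0.14], [0.00, 0.00]]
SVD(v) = [[-0.8, 0.13], [0.19, -0.84], [-0.51, -0.53], [0.24, -0.01]] @ diag([0.6495070689983907, 0.4107804368773174]) @ [[-0.65, 0.76],[-0.76, -0.65]]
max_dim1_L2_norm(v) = 0.52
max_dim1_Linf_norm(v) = 0.43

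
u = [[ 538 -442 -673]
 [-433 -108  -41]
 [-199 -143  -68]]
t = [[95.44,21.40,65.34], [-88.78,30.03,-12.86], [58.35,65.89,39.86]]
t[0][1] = 21.4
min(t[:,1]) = 21.4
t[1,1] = 30.03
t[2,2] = 39.86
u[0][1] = -442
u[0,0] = 538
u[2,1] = -143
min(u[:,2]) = -673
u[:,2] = [-673, -41, -68]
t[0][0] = 95.44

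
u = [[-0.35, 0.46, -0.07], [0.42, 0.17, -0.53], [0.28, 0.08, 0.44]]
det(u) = -0.19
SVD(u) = [[0.03,  0.86,  -0.52],[0.92,  -0.23,  -0.32],[-0.39,  -0.46,  -0.8]] @ diag([0.7266983905215904, 0.6304589116138011, 0.42193721094503067]) @ [[0.37,0.19,-0.91], [-0.83,0.5,-0.23], [-0.41,-0.84,-0.35]]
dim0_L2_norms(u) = [0.61, 0.5, 0.69]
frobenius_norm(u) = 1.05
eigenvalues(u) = [(-0.64+0j), (0.45+0.32j), (0.45-0.32j)]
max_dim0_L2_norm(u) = 0.69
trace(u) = 0.26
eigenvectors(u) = [[(0.82+0j), (-0.39+0.11j), -0.39-0.11j],[(-0.54+0j), (-0.74+0j), (-0.74-0j)],[(-0.17+0j), (0.08+0.53j), 0.08-0.53j]]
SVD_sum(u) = [[0.01, 0.0, -0.02], [0.24, 0.13, -0.61], [-0.1, -0.06, 0.26]] + [[-0.45, 0.27, -0.12],  [0.12, -0.07, 0.03],  [0.24, -0.15, 0.07]] + [[0.09,0.18,0.08], [0.06,0.11,0.05], [0.14,0.28,0.12]]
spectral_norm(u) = 0.73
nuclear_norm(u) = 1.78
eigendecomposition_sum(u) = [[-0.45-0.00j,(0.25-0j),(0.09-0j)], [0.30+0.00j,-0.16+0.00j,-0.06+0.00j], [0.10+0.00j,(-0.05+0j),(-0.02+0j)]] + [[0.05+0.06j, 0.11+0.04j, (-0.08+0.18j)], [(0.06+0.14j), 0.17+0.12j, -0.23+0.28j], [(0.09-0.06j), 0.07-0.13j, 0.23+0.14j]] + [[(0.05-0.06j), 0.11-0.04j, (-0.08-0.18j)], [0.06-0.14j, 0.17-0.12j, (-0.23-0.28j)], [(0.09+0.06j), (0.07+0.13j), (0.23-0.14j)]]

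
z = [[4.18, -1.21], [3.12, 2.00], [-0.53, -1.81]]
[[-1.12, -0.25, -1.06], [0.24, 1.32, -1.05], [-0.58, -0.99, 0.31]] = z @ [[-0.16, 0.09, -0.28], [0.37, 0.52, -0.09]]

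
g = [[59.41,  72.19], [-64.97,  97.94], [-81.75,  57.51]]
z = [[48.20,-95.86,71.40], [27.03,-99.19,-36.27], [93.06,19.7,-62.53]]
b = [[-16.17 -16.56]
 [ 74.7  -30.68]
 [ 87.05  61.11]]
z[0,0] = 48.2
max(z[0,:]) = 71.4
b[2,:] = [87.05, 61.11]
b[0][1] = -16.56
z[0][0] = 48.2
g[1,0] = -64.97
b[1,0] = 74.7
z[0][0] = 48.2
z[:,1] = [-95.86, -99.19, 19.7]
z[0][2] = 71.4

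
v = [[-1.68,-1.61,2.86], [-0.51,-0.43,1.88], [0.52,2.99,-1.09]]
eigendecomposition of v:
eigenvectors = [[0.8,0.95,0.35], [0.36,-0.13,0.59], [-0.49,0.27,0.73]]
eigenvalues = [-4.14, -0.65, 1.59]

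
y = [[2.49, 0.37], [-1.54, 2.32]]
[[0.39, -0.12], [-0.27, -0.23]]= y @[[0.16, -0.03], [-0.01, -0.12]]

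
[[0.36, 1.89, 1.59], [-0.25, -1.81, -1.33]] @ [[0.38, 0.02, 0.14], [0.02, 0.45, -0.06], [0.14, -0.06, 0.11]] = [[0.40, 0.76, 0.11], [-0.32, -0.74, -0.07]]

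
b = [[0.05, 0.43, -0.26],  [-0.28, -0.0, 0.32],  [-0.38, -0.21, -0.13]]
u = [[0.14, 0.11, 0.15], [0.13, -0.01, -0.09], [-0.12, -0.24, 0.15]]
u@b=[[-0.08,0.03,-0.02], [0.04,0.07,-0.03], [0.00,-0.08,-0.07]]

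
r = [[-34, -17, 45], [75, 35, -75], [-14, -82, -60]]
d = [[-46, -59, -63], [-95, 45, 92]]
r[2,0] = -14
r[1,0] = 75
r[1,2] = -75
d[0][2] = -63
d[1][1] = 45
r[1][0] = 75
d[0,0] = -46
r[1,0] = 75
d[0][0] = -46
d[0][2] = -63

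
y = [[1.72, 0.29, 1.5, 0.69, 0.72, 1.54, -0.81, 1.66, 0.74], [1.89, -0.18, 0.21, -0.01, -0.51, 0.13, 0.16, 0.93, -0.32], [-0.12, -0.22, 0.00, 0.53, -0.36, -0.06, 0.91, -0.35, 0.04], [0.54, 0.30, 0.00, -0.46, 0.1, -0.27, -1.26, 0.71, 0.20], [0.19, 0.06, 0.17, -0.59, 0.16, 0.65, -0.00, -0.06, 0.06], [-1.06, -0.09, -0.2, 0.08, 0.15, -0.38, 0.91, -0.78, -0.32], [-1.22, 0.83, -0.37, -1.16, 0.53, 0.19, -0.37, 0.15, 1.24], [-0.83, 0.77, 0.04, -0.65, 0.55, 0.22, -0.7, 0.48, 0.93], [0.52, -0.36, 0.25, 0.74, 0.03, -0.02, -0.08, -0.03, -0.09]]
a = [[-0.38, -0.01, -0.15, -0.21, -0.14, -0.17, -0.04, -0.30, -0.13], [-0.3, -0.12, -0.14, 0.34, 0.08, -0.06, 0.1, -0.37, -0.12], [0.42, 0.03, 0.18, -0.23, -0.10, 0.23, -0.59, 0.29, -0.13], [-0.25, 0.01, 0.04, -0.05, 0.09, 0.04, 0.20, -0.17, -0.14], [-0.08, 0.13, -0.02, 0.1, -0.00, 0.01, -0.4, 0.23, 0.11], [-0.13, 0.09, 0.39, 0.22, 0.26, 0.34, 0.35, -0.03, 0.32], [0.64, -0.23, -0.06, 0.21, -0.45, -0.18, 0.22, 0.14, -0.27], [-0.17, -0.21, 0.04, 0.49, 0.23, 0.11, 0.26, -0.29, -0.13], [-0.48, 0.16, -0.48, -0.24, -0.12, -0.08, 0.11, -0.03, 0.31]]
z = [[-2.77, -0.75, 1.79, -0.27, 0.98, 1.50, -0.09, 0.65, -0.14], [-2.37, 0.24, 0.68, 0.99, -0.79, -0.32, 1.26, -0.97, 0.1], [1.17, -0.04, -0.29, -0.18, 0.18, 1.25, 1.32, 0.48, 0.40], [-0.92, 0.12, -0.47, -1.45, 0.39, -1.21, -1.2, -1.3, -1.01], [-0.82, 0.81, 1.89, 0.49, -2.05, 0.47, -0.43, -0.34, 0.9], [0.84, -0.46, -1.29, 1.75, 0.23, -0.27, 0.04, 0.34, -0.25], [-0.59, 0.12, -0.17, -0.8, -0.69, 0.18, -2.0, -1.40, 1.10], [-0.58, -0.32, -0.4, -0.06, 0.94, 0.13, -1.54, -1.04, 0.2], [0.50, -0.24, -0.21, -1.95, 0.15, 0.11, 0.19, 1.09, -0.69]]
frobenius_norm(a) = 2.17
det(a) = 0.00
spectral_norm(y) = 4.32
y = z @ a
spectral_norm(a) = 1.38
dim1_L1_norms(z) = [8.94, 7.72, 5.31, 8.07, 8.2, 5.47, 7.05, 5.21, 5.13]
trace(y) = 0.88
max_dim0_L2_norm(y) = 3.23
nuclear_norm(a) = 5.11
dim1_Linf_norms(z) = [2.77, 2.37, 1.32, 1.45, 2.05, 1.75, 2.0, 1.54, 1.95]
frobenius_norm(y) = 5.99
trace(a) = 0.21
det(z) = 1.44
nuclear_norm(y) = 12.30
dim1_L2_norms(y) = [3.55, 2.22, 1.2, 1.68, 0.93, 1.7, 2.38, 1.91, 1.01]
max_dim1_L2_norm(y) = 3.55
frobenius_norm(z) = 8.71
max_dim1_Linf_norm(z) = 2.77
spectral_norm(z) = 5.10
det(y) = -0.00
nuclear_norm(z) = 21.26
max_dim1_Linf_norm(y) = 1.89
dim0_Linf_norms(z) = [2.77, 0.81, 1.89, 1.95, 2.05, 1.5, 2.0, 1.4, 1.1]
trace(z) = -10.32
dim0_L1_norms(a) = [2.85, 0.99, 1.5, 2.09, 1.47, 1.22, 2.27, 1.85, 1.66]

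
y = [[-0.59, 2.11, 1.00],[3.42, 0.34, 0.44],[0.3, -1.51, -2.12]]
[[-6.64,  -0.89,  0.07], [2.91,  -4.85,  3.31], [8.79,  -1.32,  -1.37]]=y @ [[1.37,-1.46,0.87], [-1.34,-1.55,-0.13], [-3.0,1.52,0.86]]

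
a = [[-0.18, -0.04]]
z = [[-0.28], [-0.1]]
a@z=[[0.05]]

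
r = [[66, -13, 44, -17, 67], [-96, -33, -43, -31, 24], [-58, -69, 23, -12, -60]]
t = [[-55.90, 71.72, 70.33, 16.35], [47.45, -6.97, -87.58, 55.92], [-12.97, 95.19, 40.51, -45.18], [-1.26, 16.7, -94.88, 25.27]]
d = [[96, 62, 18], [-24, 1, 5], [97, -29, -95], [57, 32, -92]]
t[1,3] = 55.92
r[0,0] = 66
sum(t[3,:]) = -54.17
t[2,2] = 40.51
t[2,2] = 40.51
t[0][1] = 71.72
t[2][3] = -45.18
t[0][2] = 70.33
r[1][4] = 24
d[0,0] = 96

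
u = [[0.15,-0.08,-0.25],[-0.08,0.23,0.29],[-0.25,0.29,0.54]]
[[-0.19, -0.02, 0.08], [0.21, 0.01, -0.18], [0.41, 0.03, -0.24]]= u @ [[-0.53, 0.25, -0.11], [0.28, -0.26, -0.58], [0.36, 0.31, -0.19]]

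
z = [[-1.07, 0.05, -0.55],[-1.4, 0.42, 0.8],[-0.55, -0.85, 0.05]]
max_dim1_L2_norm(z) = 1.67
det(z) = -1.55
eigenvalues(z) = [(-1.41+0j), (0.4+0.97j), (0.4-0.97j)]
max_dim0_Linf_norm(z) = 1.4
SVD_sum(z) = [[-0.9,0.08,0.2], [-1.53,0.13,0.34], [-0.46,0.04,0.1]] + [[-0.11, -0.40, -0.33], [0.11, 0.40, 0.33], [-0.15, -0.54, -0.45]] + [[-0.06,  0.37,  -0.42], [0.02,  -0.11,  0.13], [0.06,  -0.35,  0.4]]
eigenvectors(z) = [[-0.78+0.00j,0.06+0.19j,(0.06-0.19j)], [(-0.37+0j),(-0.77+0j),-0.77-0.00j], [(-0.51+0j),0.11-0.60j,(0.11+0.6j)]]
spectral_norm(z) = 1.88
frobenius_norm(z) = 2.29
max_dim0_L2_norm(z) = 1.85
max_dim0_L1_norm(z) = 3.02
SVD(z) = [[-0.49, 0.51, -0.71], [-0.83, -0.51, 0.21], [-0.25, 0.69, 0.68]] @ diag([1.8835733241487842, 1.0378989171676822, 0.7929170008880178]) @ [[0.97,  -0.09,  -0.22], [-0.21,  -0.75,  -0.63], [0.11,  -0.66,  0.75]]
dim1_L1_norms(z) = [1.67, 2.62, 1.45]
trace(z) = -0.60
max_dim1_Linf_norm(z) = 1.4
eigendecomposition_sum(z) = [[-1.12+0.00j, (-0.13+0j), (-0.35+0j)], [-0.53+0.00j, -0.06+0.00j, -0.17+0.00j], [-0.73+0.00j, -0.09+0.00j, (-0.23+0j)]] + [[(0.02+0.11j),  (0.09-0.09j),  (-0.1-0.1j)], [(-0.43-0.04j),  (0.24+0.44j),  0.48-0.27j], [0.09-0.33j,  (-0.38+0.12j),  0.14+0.42j]] + [[(0.02-0.11j), (0.09+0.09j), (-0.1+0.1j)], [-0.43+0.04j, 0.24-0.44j, (0.48+0.27j)], [0.09+0.33j, -0.38-0.12j, 0.14-0.42j]]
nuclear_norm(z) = 3.71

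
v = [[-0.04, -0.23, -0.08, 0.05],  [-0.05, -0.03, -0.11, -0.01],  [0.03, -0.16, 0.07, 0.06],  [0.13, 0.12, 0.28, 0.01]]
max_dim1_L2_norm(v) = 0.33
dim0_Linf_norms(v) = [0.13, 0.23, 0.28, 0.06]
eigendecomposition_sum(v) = [[0.02+0.00j, (-0.03-0j), (0.04-0j), 0.02-0.00j], [-0.03+0.00j, (0.05+0j), -0.06+0.00j, -0.02+0.00j], [(0.05+0j), (-0.09-0j), (0.11-0j), 0.05-0.00j], [(0.06+0j), -0.11-0.00j, 0.13-0.00j, 0.05-0.00j]] + [[-0.06+0.00j,-0.19+0.00j,(-0.12+0j),(0.04+0j)], [(-0.02+0j),(-0.08+0j),-0.05+0.00j,0.01+0.00j], [(-0.02+0j),-0.07+0.00j,-0.04+0.00j,(0.01+0j)], [(0.07-0j),0.23-0.00j,0.15-0.00j,-0.04-0.00j]] + [[(-0+0j), (-0-0j), -0j, -0.00-0.00j], [0.00+0.00j, -0.00+0.00j, (-0-0j), -0.00+0.00j], [0.00-0.00j, 0j, 0j, 0.00+0.00j], [0.00+0.00j, -0.00+0.00j, -0.00-0.00j, (-0+0j)]] + [[-0.00-0.00j,(-0+0j),0j,(-0+0j)], [-0j,-0.00-0.00j,-0.00+0.00j,-0.00-0.00j], [0j,0.00-0.00j,-0j,-0j], [-0j,(-0-0j),(-0+0j),-0.00-0.00j]]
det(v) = -0.00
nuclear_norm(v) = 0.66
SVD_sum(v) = [[-0.07,-0.13,-0.15,0.01], [-0.04,-0.07,-0.08,0.01], [-0.01,-0.02,-0.03,0.00], [0.11,0.19,0.23,-0.02]] + [[0.03,-0.1,0.07,0.04], [-0.01,0.04,-0.03,-0.02], [0.04,-0.14,0.10,0.06], [0.02,-0.07,0.05,0.03]] + [[0.00, -0.0, 0.0, -0.00], [0.0, -0.0, 0.00, -0.0], [-0.00, 0.00, -0.00, 0.0], [0.0, -0.00, 0.0, -0.00]] + [[-0.0, 0.0, 0.0, 0.00], [0.0, -0.0, -0.00, -0.00], [0.0, -0.0, -0.00, -0.0], [0.0, -0.00, -0.0, -0.0]]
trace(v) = 0.01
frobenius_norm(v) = 0.47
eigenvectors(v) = [[-0.22+0.00j, 0.60+0.00j, -0.79+0.00j, (-0.79-0j)],  [(0.32+0j), 0.24+0.00j, (-0.02+0.13j), (-0.02-0.13j)],  [(-0.6+0j), 0.22+0.00j, (0.37-0.08j), 0.37+0.08j],  [-0.70+0.00j, (-0.73+0j), -0.10+0.46j, -0.10-0.46j]]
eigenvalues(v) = [(0.24+0j), (-0.22+0j), (-0+0j), (-0-0j)]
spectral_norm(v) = 0.40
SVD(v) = [[-0.53, 0.54, -0.64, 0.13], [-0.28, -0.20, -0.13, -0.93], [-0.1, 0.73, 0.64, -0.22], [0.79, 0.38, -0.40, -0.27]] @ diag([0.4005781262562209, 0.25163615980125054, 0.003981075514483963, 0.0007475849668815617]) @ [[0.34, 0.60, 0.72, -0.05], [0.24, -0.75, 0.54, 0.3], [-0.04, 0.27, -0.14, 0.95], [-0.91, 0.02, 0.41, 0.01]]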